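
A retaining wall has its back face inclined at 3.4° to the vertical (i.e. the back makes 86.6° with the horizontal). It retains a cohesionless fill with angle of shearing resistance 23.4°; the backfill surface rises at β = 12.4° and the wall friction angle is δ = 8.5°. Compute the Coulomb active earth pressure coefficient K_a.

K_a = sin²(α+φ) / [sin²α · sin(α−δ) · (1 + √{sin(φ+δ)sin(φ−β) / (sin(α−δ)sin(α+β))})²].
With α = 86.6°, φ = 23.4°, δ = 8.5°, β = 12.4°: K_a = 0.5174.

0.517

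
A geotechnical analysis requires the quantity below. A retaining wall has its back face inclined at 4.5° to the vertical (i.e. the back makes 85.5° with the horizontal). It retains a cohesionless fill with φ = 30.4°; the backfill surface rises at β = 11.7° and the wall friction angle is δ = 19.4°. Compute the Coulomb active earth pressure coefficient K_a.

0.386

K_a = sin²(α+φ) / [sin²α · sin(α−δ) · (1 + √{sin(φ+δ)sin(φ−β) / (sin(α−δ)sin(α+β))})²].
With α = 85.5°, φ = 30.4°, δ = 19.4°, β = 11.7°: K_a = 0.3857.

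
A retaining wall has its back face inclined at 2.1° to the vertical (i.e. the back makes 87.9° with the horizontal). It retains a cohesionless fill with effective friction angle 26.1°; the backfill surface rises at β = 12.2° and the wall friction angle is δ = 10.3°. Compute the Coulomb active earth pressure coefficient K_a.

K_a = sin²(α+φ) / [sin²α · sin(α−δ) · (1 + √{sin(φ+δ)sin(φ−β) / (sin(α−δ)sin(α+β))})²].
With α = 87.9°, φ = 26.1°, δ = 10.3°, β = 12.2°: K_a = 0.4460.

0.446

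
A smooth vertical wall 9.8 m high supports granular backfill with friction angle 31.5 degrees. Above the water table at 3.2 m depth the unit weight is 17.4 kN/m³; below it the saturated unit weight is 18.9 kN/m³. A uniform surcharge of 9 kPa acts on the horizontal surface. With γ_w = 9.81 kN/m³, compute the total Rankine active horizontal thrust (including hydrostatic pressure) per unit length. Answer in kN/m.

447 kN/m

K_a = tan²(45° − φ/2) = 0.3136.
γ' = 18.9 − 9.81 = 9.090 kN/m³. h₂ = H − d_w = 6.6 m.
σ'_h: at surface K_a·q = 2.823; at WT K_a(q+γd_w) = 20.29; at base K_a(q+γd_w+γ'h₂) = 39.10 kPa.
P₁ = ½(2.823+20.29)×3.2 = 36.97; P₂ = ½(20.29+39.10)×6.6 = 196.0; P_w = ½γ_w h₂² = 213.7.
Total = 36.97+196.0+213.7 = 446.6 kN/m.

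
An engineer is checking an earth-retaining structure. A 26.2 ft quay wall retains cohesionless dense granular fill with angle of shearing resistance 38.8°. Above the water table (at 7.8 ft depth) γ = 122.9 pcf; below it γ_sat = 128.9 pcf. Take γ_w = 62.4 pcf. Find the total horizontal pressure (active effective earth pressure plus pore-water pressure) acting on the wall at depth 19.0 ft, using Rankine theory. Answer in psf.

K_a = (1 − sin φ)/(1 + sin φ) = 0.2296.
γ' = 128.9 − 62.4 = 66.50 pcf.
Effective vertical stress at 19.0 ft: σ'_v = 122.9×7.8 + 66.50×11.2 = 1703 psf.
σ'_h = K_a σ'_v = 0.2296 × 1703 = 391.0 psf; u = γ_w × 11.2 = 698.9 psf.
Total σ_h = 391.0 + 698.9 = 1090 psf.

1090 psf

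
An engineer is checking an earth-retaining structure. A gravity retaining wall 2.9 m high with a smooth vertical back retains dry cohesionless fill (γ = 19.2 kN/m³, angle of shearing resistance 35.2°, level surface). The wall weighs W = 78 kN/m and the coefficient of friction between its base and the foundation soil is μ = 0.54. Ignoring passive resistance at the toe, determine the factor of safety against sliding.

1.94

K_a = tan²(45° − 35.2°/2) = 0.2687.
P_a = ½K_aγH² = 0.5×0.2687×19.2×2.9² = 21.69 kN/m, acting at H/3 = 0.9667 m above the base.
FS_sliding = μW / P_a = 0.54×78 / 21.69 = 1.942.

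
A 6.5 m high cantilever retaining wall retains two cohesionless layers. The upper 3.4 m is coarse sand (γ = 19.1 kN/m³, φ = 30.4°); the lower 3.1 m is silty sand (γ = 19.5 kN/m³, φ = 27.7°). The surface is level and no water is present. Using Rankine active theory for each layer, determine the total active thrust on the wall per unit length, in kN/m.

K_a1 = tan²(45°−30.4°/2) = 0.3280; K_a2 = tan²(45°−27.7°/2) = 0.3653.
Layer 1: σ at base = K_a1 γ₁ h₁ = 21.30 kPa; P₁ = ½×21.30×3.4 = 36.21.
Layer 2: σ_v at top = γ₁h₁ = 64.94; σ_h top = K_a2×64.94 = 23.72; σ_h base = K_a2×(64.94+19.5×3.1) = 45.81.
P₂ = ½(23.72+45.81)×3.1 = 107.8. Total P_a = 36.21+107.8 = 144.0 kN/m.

144 kN/m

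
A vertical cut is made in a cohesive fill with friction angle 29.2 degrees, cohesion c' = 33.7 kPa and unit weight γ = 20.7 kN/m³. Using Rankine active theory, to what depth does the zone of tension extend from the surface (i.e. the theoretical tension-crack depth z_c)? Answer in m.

K_a = tan²(45° − 29.2°/2) = 0.3442; √K_a = 0.5867.
The active pressure is zero where K_a γ z = 2c√K_a, so z_c = 2c/(γ√K_a) = 2×33.7/(20.7×0.5867) = 5.550 m.

5.55 m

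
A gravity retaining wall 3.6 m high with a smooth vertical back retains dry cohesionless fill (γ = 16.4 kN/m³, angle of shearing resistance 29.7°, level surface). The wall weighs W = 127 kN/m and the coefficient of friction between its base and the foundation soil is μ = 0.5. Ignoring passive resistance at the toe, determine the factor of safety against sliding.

1.77

K_a = tan²(45° − 29.7°/2) = 0.3374.
P_a = ½K_aγH² = 0.5×0.3374×16.4×3.6² = 35.85 kN/m, acting at H/3 = 1.200 m above the base.
FS_sliding = μW / P_a = 0.5×127 / 35.85 = 1.771.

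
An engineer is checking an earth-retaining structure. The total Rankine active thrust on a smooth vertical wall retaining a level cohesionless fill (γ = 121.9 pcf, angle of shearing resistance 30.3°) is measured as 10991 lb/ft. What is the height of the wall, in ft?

K_a = 0.3293. P_a = ½ K_a γ H² ⇒ H = √(2P_a/(K_a γ)).
H = √(2×10991/(0.3293×121.9)) = 23.40 ft.

23.4 ft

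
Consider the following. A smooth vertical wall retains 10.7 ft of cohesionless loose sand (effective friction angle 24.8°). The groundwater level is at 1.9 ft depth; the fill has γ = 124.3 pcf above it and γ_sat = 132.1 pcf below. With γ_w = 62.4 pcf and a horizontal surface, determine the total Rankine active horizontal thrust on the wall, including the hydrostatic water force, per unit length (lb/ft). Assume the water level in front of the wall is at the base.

K_a = tan²(45° − φ/2) = 0.4090.
γ' = 132.1 − 62.4 = 69.70 pcf. Depth below WT = 8.8 ft.
σ'_h at WT = K_a γ d_w = 96.59 psf; at base = 96.59 + K_a γ' × 8.8 = 347.5 psf.
P₁ (0–1.9 ft) = ½×96.59×1.9 = 91.76. P₂ (1.9–10.7 ft) = ½(96.59+347.5)×8.8 = 1954.
P_w = ½ γ_w h₂² = 0.5×62.4×8.8² = 2416. Total = 91.76+1954+2416 = 4462 lb/ft.

4460 lb/ft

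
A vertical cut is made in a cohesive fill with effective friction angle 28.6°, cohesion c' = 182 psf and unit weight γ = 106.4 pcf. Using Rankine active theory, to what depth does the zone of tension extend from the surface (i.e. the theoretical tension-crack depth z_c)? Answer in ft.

K_a = tan²(45° − 28.6°/2) = 0.3525; √K_a = 0.5938.
The active pressure is zero where K_a γ z = 2c√K_a, so z_c = 2c/(γ√K_a) = 2×182/(106.4×0.5938) = 5.762 ft.

5.76 ft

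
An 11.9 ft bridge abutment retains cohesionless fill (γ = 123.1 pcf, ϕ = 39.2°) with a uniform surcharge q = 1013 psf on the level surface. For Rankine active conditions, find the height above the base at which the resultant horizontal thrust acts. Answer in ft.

5.12 ft

K_a = 0.2255.
Triangular part P₁ = ½K_aγH² = 1965 at H/3 = 3.967 ft; rectangular part P₂ = K_a q H = 2718 at H/2 = 5.950 ft.
ȳ = (P₁·3.967 + P₂·5.950)/(P₁+P₂) = 5.118 ft.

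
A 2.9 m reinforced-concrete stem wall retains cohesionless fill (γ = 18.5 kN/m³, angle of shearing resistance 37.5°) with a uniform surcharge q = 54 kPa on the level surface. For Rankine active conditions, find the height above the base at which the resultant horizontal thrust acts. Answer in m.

K_a = 0.2432.
Triangular part P₁ = ½K_aγH² = 18.92 at H/3 = 0.9667 m; rectangular part P₂ = K_a q H = 38.08 at H/2 = 1.450 m.
ȳ = (P₁·0.9667 + P₂·1.450)/(P₁+P₂) = 1.290 m.

1.29 m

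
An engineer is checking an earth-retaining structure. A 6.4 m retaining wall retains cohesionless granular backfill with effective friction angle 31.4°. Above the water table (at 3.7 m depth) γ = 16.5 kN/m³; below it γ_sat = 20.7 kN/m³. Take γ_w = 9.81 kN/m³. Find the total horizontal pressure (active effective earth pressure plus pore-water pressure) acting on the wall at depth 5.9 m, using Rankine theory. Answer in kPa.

48.4 kPa

K_a = (1 − sin φ)/(1 + sin φ) = 0.3149.
γ' = 20.7 − 9.81 = 10.89 kN/m³.
Effective vertical stress at 5.9 m: σ'_v = 16.5×3.7 + 10.89×2.20 = 85.01 kPa.
σ'_h = K_a σ'_v = 0.3149 × 85.01 = 26.77 kPa; u = γ_w × 2.20 = 21.58 kPa.
Total σ_h = 26.77 + 21.58 = 48.35 kPa.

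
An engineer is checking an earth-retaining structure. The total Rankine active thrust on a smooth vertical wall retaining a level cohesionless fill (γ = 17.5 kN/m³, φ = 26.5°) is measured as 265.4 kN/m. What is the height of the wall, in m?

K_a = 0.3829. P_a = ½ K_a γ H² ⇒ H = √(2P_a/(K_a γ)).
H = √(2×265.4/(0.3829×17.5)) = 8.900 m.

8.90 m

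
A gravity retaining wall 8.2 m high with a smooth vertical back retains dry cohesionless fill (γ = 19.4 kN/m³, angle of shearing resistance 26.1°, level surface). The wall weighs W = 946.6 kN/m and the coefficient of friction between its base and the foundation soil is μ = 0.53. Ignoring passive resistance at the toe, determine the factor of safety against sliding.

K_a = tan²(45° − 26.1°/2) = 0.3889.
P_a = ½K_aγH² = 0.5×0.3889×19.4×8.2² = 253.7 kN/m, acting at H/3 = 2.733 m above the base.
FS_sliding = μW / P_a = 0.53×946.6 / 253.7 = 1.978.

1.98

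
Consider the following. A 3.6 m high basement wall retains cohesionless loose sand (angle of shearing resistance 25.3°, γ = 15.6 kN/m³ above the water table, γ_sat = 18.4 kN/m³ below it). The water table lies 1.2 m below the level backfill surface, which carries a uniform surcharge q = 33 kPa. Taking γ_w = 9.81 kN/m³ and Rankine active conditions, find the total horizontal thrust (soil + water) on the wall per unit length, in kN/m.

K_a = tan²(45° − φ/2) = 0.4012.
γ' = 18.4 − 9.81 = 8.590 kN/m³. h₂ = H − d_w = 2.4 m.
σ'_h: at surface K_a·q = 13.24; at WT K_a(q+γd_w) = 20.75; at base K_a(q+γd_w+γ'h₂) = 29.02 kPa.
P₁ = ½(13.24+20.75)×1.2 = 20.39; P₂ = ½(20.75+29.02)×2.4 = 59.72; P_w = ½γ_w h₂² = 28.25.
Total = 20.39+59.72+28.25 = 108.4 kN/m.

108 kN/m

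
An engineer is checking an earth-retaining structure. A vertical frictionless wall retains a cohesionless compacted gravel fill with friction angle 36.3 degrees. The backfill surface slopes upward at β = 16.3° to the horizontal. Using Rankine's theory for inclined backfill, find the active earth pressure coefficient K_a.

0.284

K_a = cos β · (cos β − √(cos²β − cos²φ)) / (cos β + √(cos²β − cos²φ)).
cos β = 0.9598, cos φ = 0.8059, √(cos²β − cos²φ) = 0.5213.
K_a = 0.9598 × (0.9598 − 0.5213)/(0.9598 + 0.5213) = 0.2842.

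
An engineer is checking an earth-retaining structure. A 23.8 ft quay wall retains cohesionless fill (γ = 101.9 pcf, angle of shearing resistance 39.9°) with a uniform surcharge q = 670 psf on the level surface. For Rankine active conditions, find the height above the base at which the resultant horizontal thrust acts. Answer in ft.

K_a = 0.2184.
Triangular part P₁ = ½K_aγH² = 6304 at H/3 = 7.933 ft; rectangular part P₂ = K_a q H = 3483 at H/2 = 11.90 ft.
ȳ = (P₁·7.933 + P₂·11.90)/(P₁+P₂) = 9.345 ft.

9.35 ft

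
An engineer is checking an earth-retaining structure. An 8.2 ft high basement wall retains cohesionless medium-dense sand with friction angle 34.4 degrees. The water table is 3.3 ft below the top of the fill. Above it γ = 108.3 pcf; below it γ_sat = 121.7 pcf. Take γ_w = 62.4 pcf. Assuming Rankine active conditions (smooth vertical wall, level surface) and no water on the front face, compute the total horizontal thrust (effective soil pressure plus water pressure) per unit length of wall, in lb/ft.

K_a = tan²(45° − φ/2) = 0.2780.
γ' = 121.7 − 62.4 = 59.30 pcf. Depth below WT = 4.9 ft.
σ'_h at WT = K_a γ d_w = 99.35 psf; at base = 99.35 + K_a γ' × 4.9 = 180.1 psf.
P₁ (0–3.3 ft) = ½×99.35×3.3 = 163.9. P₂ (3.3–8.2 ft) = ½(99.35+180.1)×4.9 = 684.7.
P_w = ½ γ_w h₂² = 0.5×62.4×4.9² = 749.1. Total = 163.9+684.7+749.1 = 1598 lb/ft.

1600 lb/ft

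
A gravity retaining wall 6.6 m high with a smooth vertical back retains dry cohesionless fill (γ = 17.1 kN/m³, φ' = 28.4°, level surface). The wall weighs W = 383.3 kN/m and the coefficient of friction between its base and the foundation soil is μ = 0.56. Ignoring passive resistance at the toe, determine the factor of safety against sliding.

1.62

K_a = tan²(45° − 28.4°/2) = 0.3554.
P_a = ½K_aγH² = 0.5×0.3554×17.1×6.6² = 132.3 kN/m, acting at H/3 = 2.200 m above the base.
FS_sliding = μW / P_a = 0.56×383.3 / 132.3 = 1.622.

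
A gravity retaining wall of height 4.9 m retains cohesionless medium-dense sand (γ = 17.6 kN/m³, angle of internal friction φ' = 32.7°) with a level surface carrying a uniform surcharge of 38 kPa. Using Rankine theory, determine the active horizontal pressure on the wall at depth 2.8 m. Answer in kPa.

26.1 kPa

K_a = (1 − sin φ)/(1 + sin φ) = 0.2985.
σ_v = γz + q = 17.6 × 2.8 + 38 = 87.28 kPa.
σ_h = K_a σ_v = 0.2985 × 87.28 = 26.05 kPa.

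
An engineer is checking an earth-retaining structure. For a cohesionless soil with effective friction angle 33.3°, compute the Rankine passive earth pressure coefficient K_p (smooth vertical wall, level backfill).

K_p = (1 + sin φ)/(1 − sin φ) = tan²(45° + 33.3°/2) = 3.435.

3.43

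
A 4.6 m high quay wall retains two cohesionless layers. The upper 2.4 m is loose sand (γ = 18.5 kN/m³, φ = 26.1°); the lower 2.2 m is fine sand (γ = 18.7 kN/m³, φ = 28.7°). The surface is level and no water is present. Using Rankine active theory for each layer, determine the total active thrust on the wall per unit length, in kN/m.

70.9 kN/m

K_a1 = tan²(45°−26.1°/2) = 0.3889; K_a2 = tan²(45°−28.7°/2) = 0.3511.
Layer 1: σ at base = K_a1 γ₁ h₁ = 17.27 kPa; P₁ = ½×17.27×2.4 = 20.72.
Layer 2: σ_v at top = γ₁h₁ = 44.40; σ_h top = K_a2×44.40 = 15.59; σ_h base = K_a2×(44.40+18.7×2.2) = 30.04.
P₂ = ½(15.59+30.04)×2.2 = 50.19. Total P_a = 20.72+50.19 = 70.91 kN/m.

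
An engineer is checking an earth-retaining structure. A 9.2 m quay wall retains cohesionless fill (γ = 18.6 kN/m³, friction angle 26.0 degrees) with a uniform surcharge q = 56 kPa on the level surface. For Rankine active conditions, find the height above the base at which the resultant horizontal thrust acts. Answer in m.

K_a = 0.3905.
Triangular part P₁ = ½K_aγH² = 307.4 at H/3 = 3.067 m; rectangular part P₂ = K_a q H = 201.2 at H/2 = 4.600 m.
ȳ = (P₁·3.067 + P₂·4.600)/(P₁+P₂) = 3.673 m.

3.67 m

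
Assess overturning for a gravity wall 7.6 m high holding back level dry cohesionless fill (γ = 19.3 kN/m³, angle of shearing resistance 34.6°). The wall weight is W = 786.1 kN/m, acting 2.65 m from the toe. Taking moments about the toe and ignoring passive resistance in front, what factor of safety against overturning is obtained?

5.35

K_a = tan²(45° − 34.6°/2) = 0.2756.
P_a = ½K_aγH² = 0.5×0.2756×19.3×7.6² = 153.6 kN/m, acting at H/3 = 2.533 m above the base.
Overturning moment M_o = P_a × H/3 = 153.6 × 2.533 = 389.2.
Resisting moment M_r = W × 2.65 = 786.1 × 2.65 = 2083.
FS_overturning = M_r/M_o = 2083/389.2 = 5.352.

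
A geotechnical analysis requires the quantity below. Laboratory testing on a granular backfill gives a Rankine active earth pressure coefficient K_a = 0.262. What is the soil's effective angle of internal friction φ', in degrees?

K_a = tan²(45° − φ/2) ⇒ 45° − φ/2 = arctan(√0.262) = 27.11°.
φ = 2(45° − 27.11°) = 35.79°.

35.8°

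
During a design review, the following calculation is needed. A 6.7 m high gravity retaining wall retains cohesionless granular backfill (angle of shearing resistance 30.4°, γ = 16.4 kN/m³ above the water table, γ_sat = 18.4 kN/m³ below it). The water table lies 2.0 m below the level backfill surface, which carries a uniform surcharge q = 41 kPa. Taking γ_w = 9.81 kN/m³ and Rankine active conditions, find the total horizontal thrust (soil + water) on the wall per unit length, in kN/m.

K_a = tan²(45° − φ/2) = 0.3280.
γ' = 18.4 − 9.81 = 8.590 kN/m³. h₂ = H − d_w = 4.7 m.
σ'_h: at surface K_a·q = 13.45; at WT K_a(q+γd_w) = 24.21; at base K_a(q+γd_w+γ'h₂) = 37.45 kPa.
P₁ = ½(13.45+24.21)×2.0 = 37.65; P₂ = ½(24.21+37.45)×4.7 = 144.9; P_w = ½γ_w h₂² = 108.4.
Total = 37.65+144.9+108.4 = 290.9 kN/m.

291 kN/m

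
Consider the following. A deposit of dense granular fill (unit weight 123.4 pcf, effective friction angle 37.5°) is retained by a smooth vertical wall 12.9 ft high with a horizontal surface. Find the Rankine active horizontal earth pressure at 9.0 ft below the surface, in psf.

K_a = (1 − sin φ)/(1 + sin φ) = 0.2432.
σ_h = K_a γ z = 0.2432 × 123.4 × 9.0 = 270.1 psf.

270 psf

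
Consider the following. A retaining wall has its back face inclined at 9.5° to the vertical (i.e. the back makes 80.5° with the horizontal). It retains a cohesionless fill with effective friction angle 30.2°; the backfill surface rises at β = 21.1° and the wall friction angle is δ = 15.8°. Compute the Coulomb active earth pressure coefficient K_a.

0.539

K_a = sin²(α+φ) / [sin²α · sin(α−δ) · (1 + √{sin(φ+δ)sin(φ−β) / (sin(α−δ)sin(α+β))})²].
With α = 80.5°, φ = 30.2°, δ = 15.8°, β = 21.1°: K_a = 0.5392.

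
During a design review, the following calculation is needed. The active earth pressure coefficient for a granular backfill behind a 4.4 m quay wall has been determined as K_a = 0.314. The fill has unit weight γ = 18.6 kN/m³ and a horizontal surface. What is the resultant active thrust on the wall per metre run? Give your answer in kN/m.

56.5 kN/m

P = ½ K_a γ H² = 0.5 × 0.314 × 18.6 × 4.4² = 56.54 kN/m.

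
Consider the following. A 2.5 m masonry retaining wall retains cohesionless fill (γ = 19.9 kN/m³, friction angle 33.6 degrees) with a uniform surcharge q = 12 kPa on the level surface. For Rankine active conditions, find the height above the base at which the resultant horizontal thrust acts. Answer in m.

K_a = 0.2875.
Triangular part P₁ = ½K_aγH² = 17.88 at H/3 = 0.8333 m; rectangular part P₂ = K_a q H = 8.625 at H/2 = 1.250 m.
ȳ = (P₁·0.8333 + P₂·1.250)/(P₁+P₂) = 0.9689 m.

0.969 m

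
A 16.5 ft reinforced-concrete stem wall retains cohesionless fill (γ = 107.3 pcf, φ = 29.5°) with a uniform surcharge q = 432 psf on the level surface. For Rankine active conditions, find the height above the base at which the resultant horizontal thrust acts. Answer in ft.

K_a = 0.3401.
Triangular part P₁ = ½K_aγH² = 4968 at H/3 = 5.500 ft; rectangular part P₂ = K_a q H = 2424 at H/2 = 8.250 ft.
ȳ = (P₁·5.500 + P₂·8.250)/(P₁+P₂) = 6.402 ft.

6.40 ft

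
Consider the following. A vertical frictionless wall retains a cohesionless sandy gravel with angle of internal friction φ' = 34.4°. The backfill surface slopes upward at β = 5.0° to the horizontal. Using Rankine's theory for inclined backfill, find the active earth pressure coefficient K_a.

0.281

K_a = cos β · (cos β − √(cos²β − cos²φ)) / (cos β + √(cos²β − cos²φ)).
cos β = 0.9962, cos φ = 0.8251, √(cos²β − cos²φ) = 0.5582.
K_a = 0.9962 × (0.9962 − 0.5582)/(0.9962 + 0.5582) = 0.2807.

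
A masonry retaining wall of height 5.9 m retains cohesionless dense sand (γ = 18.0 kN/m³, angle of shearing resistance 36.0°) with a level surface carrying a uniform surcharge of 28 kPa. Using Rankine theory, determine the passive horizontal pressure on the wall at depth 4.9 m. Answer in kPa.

448 kPa

K_p = (1 + sin φ)/(1 − sin φ) = 3.852.
σ_v = γz + q = 18.0 × 4.9 + 28 = 116.2 kPa.
σ_h = K_p σ_v = 3.852 × 116.2 = 447.6 kPa.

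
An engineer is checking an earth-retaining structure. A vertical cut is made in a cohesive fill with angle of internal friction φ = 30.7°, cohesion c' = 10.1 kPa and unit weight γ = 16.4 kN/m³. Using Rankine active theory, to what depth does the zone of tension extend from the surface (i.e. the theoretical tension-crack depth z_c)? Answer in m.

K_a = tan²(45° − 30.7°/2) = 0.3240; √K_a = 0.5692.
The active pressure is zero where K_a γ z = 2c√K_a, so z_c = 2c/(γ√K_a) = 2×10.1/(16.4×0.5692) = 2.164 m.

2.16 m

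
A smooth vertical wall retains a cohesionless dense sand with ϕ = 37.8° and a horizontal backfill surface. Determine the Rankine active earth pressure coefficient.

K_a = (1 − sin φ)/(1 + sin φ) = (1 − sin 37.8°)/(1 + sin 37.8°) = 0.2400.

0.240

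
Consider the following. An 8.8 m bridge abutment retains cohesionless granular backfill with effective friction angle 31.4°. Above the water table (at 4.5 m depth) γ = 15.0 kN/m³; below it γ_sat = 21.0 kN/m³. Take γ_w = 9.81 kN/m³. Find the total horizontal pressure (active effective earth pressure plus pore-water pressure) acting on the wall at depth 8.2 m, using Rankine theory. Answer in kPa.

70.6 kPa

K_a = (1 − sin φ)/(1 + sin φ) = 0.3149.
γ' = 21.0 − 9.81 = 11.19 kN/m³.
Effective vertical stress at 8.2 m: σ'_v = 15.0×4.5 + 11.19×3.70 = 108.9 kPa.
σ'_h = K_a σ'_v = 0.3149 × 108.9 = 34.30 kPa; u = γ_w × 3.70 = 36.30 kPa.
Total σ_h = 34.30 + 36.30 = 70.59 kPa.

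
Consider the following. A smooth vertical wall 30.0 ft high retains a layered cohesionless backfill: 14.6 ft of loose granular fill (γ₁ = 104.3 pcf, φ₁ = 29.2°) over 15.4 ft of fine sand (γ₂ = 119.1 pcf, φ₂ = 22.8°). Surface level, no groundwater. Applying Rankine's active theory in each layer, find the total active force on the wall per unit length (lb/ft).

K_a1 = tan²(45°−29.2°/2) = 0.3442; K_a2 = tan²(45°−22.8°/2) = 0.4414.
Layer 1: σ at base = K_a1 γ₁ h₁ = 524.2 psf; P₁ = ½×524.2×14.6 = 3826.
Layer 2: σ_v at top = γ₁h₁ = 1523; σ_h top = K_a2×1523 = 672.2; σ_h base = K_a2×(1523+119.1×15.4) = 1482.
P₂ = ½(672.2+1482)×15.4 = 16590. Total P_a = 3826+16590 = 20410 lb/ft.

20400 lb/ft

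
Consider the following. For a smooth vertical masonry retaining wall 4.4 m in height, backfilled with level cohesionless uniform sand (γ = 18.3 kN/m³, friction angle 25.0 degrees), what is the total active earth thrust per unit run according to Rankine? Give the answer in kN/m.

K_a = tan²(45° − φ/2) = 0.4059.
P_a = ½ K_a γ H² = 0.5 × 0.4059 × 18.3 × 4.4² = 71.90 kN/m.

71.9 kN/m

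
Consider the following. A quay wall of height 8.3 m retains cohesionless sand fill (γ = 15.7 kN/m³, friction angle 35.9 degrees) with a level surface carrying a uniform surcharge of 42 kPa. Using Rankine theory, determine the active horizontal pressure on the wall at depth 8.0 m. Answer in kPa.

43.7 kPa

K_a = (1 − sin φ)/(1 + sin φ) = 0.2607.
σ_v = γz + q = 15.7 × 8.0 + 42 = 167.6 kPa.
σ_h = K_a σ_v = 0.2607 × 167.6 = 43.70 kPa.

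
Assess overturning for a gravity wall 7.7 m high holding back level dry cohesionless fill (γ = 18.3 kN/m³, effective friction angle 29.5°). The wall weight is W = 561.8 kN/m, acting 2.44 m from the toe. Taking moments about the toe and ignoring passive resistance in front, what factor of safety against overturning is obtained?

2.89

K_a = tan²(45° − 29.5°/2) = 0.3401.
P_a = ½K_aγH² = 0.5×0.3401×18.3×7.7² = 184.5 kN/m, acting at H/3 = 2.567 m above the base.
Overturning moment M_o = P_a × H/3 = 184.5 × 2.567 = 473.6.
Resisting moment M_r = W × 2.44 = 561.8 × 2.44 = 1371.
FS_overturning = M_r/M_o = 1371/473.6 = 2.895.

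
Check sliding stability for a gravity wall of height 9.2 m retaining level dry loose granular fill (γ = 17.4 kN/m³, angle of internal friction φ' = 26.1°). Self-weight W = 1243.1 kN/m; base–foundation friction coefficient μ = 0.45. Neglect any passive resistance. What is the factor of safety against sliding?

1.95

K_a = tan²(45° − 26.1°/2) = 0.3889.
P_a = ½K_aγH² = 0.5×0.3889×17.4×9.2² = 286.4 kN/m, acting at H/3 = 3.067 m above the base.
FS_sliding = μW / P_a = 0.45×1243.1 / 286.4 = 1.953.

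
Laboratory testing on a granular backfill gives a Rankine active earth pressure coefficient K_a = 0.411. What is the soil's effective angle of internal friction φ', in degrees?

K_a = tan²(45° − φ/2) ⇒ 45° − φ/2 = arctan(√0.411) = 32.66°.
φ = 2(45° − 32.66°) = 24.67°.

24.7°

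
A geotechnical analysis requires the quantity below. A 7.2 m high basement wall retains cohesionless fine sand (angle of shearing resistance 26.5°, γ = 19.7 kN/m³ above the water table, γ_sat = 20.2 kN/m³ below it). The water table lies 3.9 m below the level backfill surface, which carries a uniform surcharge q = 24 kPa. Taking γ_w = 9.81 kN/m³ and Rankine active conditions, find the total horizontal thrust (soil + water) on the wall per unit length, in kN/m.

K_a = tan²(45° − φ/2) = 0.3829.
γ' = 20.2 − 9.81 = 10.39 kN/m³. h₂ = H − d_w = 3.3 m.
σ'_h: at surface K_a·q = 9.190; at WT K_a(q+γd_w) = 38.61; at base K_a(q+γd_w+γ'h₂) = 51.74 kPa.
P₁ = ½(9.190+38.61)×3.9 = 93.21; P₂ = ½(38.61+51.74)×3.3 = 149.1; P_w = ½γ_w h₂² = 53.42.
Total = 93.21+149.1+53.42 = 295.7 kN/m.

296 kN/m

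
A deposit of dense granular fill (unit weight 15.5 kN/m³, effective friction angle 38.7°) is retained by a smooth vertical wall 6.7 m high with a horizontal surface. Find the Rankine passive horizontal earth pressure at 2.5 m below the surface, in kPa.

K_p = (1 + sin φ)/(1 − sin φ) = 4.337.
σ_h = K_p γ z = 4.337 × 15.5 × 2.5 = 168.1 kPa.

168 kPa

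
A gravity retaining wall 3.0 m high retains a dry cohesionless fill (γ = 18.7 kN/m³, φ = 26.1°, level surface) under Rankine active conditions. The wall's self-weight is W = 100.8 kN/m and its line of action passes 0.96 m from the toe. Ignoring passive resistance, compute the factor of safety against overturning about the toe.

K_a = tan²(45° − 26.1°/2) = 0.3889.
P_a = ½K_aγH² = 0.5×0.3889×18.7×3.0² = 32.73 kN/m, acting at H/3 = 1.000 m above the base.
Overturning moment M_o = P_a × H/3 = 32.73 × 1.000 = 32.73.
Resisting moment M_r = W × 0.96 = 100.8 × 0.96 = 96.77.
FS_overturning = M_r/M_o = 96.77/32.73 = 2.957.

2.96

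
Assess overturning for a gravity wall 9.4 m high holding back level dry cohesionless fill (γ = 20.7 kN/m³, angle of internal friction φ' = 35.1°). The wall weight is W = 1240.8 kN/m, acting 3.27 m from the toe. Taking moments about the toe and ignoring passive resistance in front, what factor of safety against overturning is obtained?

K_a = tan²(45° − 35.1°/2) = 0.2698.
P_a = ½K_aγH² = 0.5×0.2698×20.7×9.4² = 246.8 kN/m, acting at H/3 = 3.133 m above the base.
Overturning moment M_o = P_a × H/3 = 246.8 × 3.133 = 773.2.
Resisting moment M_r = W × 3.27 = 1240.8 × 3.27 = 4057.
FS_overturning = M_r/M_o = 4057/773.2 = 5.247.

5.25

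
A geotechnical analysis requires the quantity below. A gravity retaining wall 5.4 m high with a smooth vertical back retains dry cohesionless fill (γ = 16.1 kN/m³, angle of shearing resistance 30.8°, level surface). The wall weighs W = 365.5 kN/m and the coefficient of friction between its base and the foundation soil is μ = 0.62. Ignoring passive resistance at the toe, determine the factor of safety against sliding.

2.99

K_a = tan²(45° − 30.8°/2) = 0.3227.
P_a = ½K_aγH² = 0.5×0.3227×16.1×5.4² = 75.75 kN/m, acting at H/3 = 1.800 m above the base.
FS_sliding = μW / P_a = 0.62×365.5 / 75.75 = 2.991.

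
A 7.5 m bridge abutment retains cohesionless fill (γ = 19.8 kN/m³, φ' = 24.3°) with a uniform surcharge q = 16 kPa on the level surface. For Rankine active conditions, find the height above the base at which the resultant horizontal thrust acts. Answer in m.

2.72 m

K_a = 0.4169.
Triangular part P₁ = ½K_aγH² = 232.2 at H/3 = 2.500 m; rectangular part P₂ = K_a q H = 50.03 at H/2 = 3.750 m.
ȳ = (P₁·2.500 + P₂·3.750)/(P₁+P₂) = 2.722 m.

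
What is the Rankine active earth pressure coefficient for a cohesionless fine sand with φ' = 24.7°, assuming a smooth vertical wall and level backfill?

K_a = (1 − sin φ)/(1 + sin φ) = (1 − sin 24.7°)/(1 + sin 24.7°) = 0.4106.

0.411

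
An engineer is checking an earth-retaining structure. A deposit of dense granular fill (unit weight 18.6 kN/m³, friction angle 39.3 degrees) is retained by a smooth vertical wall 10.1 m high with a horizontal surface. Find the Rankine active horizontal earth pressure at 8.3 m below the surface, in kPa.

34.7 kPa

K_a = (1 − sin φ)/(1 + sin φ) = 0.2245.
σ_h = K_a γ z = 0.2245 × 18.6 × 8.3 = 34.65 kPa.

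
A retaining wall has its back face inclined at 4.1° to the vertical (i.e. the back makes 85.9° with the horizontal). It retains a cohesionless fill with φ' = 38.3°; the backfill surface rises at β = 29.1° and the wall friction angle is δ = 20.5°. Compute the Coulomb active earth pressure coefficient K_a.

0.382

K_a = sin²(α+φ) / [sin²α · sin(α−δ) · (1 + √{sin(φ+δ)sin(φ−β) / (sin(α−δ)sin(α+β))})²].
With α = 85.9°, φ = 38.3°, δ = 20.5°, β = 29.1°: K_a = 0.3818.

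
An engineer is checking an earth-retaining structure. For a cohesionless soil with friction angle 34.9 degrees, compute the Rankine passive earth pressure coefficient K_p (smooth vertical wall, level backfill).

3.67

K_p = (1 + sin φ)/(1 − sin φ) = tan²(45° + 34.9°/2) = 3.674.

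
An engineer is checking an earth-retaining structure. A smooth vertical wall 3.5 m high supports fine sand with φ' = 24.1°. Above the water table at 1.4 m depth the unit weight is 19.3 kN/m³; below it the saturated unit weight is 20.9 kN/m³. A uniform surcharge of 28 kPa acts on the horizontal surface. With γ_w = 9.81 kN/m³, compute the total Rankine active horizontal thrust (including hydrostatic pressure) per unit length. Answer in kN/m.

K_a = tan²(45° − φ/2) = 0.4201.
γ' = 20.9 − 9.81 = 11.09 kN/m³. h₂ = H − d_w = 2.1 m.
σ'_h: at surface K_a·q = 11.76; at WT K_a(q+γd_w) = 23.12; at base K_a(q+γd_w+γ'h₂) = 32.90 kPa.
P₁ = ½(11.76+23.12)×1.4 = 24.41; P₂ = ½(23.12+32.90)×2.1 = 58.82; P_w = ½γ_w h₂² = 21.63.
Total = 24.41+58.82+21.63 = 104.9 kN/m.

105 kN/m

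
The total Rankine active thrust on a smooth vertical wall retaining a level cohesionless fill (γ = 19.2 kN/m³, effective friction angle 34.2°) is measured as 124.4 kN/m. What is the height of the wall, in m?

K_a = 0.2803. P_a = ½ K_a γ H² ⇒ H = √(2P_a/(K_a γ)).
H = √(2×124.4/(0.2803×19.2)) = 6.799 m.

6.80 m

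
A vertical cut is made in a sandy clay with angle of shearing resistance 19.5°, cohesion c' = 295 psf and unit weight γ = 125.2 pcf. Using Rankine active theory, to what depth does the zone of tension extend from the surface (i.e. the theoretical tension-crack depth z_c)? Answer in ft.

6.67 ft

K_a = tan²(45° − 19.5°/2) = 0.4995; √K_a = 0.7067.
The active pressure is zero where K_a γ z = 2c√K_a, so z_c = 2c/(γ√K_a) = 2×295/(125.2×0.7067) = 6.668 ft.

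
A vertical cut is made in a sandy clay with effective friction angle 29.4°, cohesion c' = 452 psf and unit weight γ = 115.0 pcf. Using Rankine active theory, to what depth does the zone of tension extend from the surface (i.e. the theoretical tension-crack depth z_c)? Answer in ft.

13.5 ft

K_a = tan²(45° − 29.4°/2) = 0.3415; √K_a = 0.5844.
The active pressure is zero where K_a γ z = 2c√K_a, so z_c = 2c/(γ√K_a) = 2×452/(115.0×0.5844) = 13.45 ft.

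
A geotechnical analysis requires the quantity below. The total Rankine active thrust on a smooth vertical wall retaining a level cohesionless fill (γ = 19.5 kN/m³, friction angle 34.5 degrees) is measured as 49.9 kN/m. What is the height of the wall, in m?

K_a = 0.2768. P_a = ½ K_a γ H² ⇒ H = √(2P_a/(K_a γ)).
H = √(2×49.9/(0.2768×19.5)) = 4.300 m.

4.30 m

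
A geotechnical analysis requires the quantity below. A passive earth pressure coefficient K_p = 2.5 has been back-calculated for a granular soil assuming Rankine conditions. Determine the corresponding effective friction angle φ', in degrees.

25.4°

K_p = (1+sin φ)/(1−sin φ) ⇒ sin φ = (K_p − 1)/(K_p + 1) = 0.4286.
φ = arcsin(0.4286) = 25.38°.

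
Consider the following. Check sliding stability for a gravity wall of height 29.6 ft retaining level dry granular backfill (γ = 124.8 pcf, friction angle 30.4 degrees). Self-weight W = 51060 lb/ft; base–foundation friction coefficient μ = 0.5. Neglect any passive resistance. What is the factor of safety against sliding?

K_a = tan²(45° − 30.4°/2) = 0.3280.
P_a = ½K_aγH² = 0.5×0.3280×124.8×29.6² = 17930 lb/ft, acting at H/3 = 9.867 ft above the base.
FS_sliding = μW / P_a = 0.5×51060 / 17930 = 1.424.

1.42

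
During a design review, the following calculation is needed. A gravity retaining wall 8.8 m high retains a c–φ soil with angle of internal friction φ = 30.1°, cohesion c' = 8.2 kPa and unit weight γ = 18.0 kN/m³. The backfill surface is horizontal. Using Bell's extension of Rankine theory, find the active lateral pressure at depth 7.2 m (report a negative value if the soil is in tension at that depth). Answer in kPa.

33.6 kPa

K_a = (1 − sin φ)/(1 + sin φ) = 0.3320.
σ_a = K_a γ z − 2c√K_a = 0.3320×18.0×7.2 − 2×8.2×0.5762 = 33.58 kPa.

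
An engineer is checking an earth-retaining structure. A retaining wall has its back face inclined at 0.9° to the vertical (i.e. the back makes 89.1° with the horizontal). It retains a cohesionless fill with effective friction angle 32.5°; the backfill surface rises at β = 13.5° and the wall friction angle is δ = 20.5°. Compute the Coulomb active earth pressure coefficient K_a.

0.331

K_a = sin²(α+φ) / [sin²α · sin(α−δ) · (1 + √{sin(φ+δ)sin(φ−β) / (sin(α−δ)sin(α+β))})²].
With α = 89.1°, φ = 32.5°, δ = 20.5°, β = 13.5°: K_a = 0.3308.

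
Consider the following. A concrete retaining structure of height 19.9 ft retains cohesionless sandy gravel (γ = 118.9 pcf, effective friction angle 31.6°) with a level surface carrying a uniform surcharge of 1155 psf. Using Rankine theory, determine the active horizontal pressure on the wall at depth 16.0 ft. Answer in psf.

955 psf

K_a = (1 − sin φ)/(1 + sin φ) = 0.3123.
σ_v = γz + q = 118.9 × 16.0 + 1155 = 3057 psf.
σ_h = K_a σ_v = 0.3123 × 3057 = 955.0 psf.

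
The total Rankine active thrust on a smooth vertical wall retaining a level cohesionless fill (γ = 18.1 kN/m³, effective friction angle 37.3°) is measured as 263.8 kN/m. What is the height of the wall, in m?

K_a = 0.2453. P_a = ½ K_a γ H² ⇒ H = √(2P_a/(K_a γ)).
H = √(2×263.8/(0.2453×18.1)) = 10.90 m.

10.9 m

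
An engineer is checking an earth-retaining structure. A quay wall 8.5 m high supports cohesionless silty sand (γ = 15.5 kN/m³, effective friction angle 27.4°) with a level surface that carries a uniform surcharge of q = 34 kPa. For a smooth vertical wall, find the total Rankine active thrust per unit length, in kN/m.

K_a = tan²(45° − φ/2) = 0.3697.
Soil triangle: ½ K_a γ H² = 0.5×0.3697×15.5×8.5² = 207.0 kN/m.
Surcharge rectangle: K_a q H = 0.3697×34×8.5 = 106.8 kN/m.
Total = 207.0 + 106.8 = 313.8 kN/m.

314 kN/m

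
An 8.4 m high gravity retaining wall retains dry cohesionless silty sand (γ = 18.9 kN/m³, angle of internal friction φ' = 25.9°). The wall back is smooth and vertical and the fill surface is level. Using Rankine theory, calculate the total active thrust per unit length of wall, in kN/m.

K_a = tan²(45° − φ/2) = 0.3920.
P_a = ½ K_a γ H² = 0.5 × 0.3920 × 18.9 × 8.4² = 261.4 kN/m.

261 kN/m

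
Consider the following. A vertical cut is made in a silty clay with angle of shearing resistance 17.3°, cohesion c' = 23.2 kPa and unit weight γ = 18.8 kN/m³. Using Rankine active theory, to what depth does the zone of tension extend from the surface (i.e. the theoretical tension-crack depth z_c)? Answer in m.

K_a = tan²(45° − 17.3°/2) = 0.5416; √K_a = 0.7359.
The active pressure is zero where K_a γ z = 2c√K_a, so z_c = 2c/(γ√K_a) = 2×23.2/(18.8×0.7359) = 3.354 m.

3.35 m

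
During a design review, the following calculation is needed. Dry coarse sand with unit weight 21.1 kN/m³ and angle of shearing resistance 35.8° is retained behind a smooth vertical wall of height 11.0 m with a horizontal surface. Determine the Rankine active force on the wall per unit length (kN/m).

K_a = tan²(45° − φ/2) = 0.2619.
P_a = ½ K_a γ H² = 0.5 × 0.2619 × 21.1 × 11.0² = 334.3 kN/m.

334 kN/m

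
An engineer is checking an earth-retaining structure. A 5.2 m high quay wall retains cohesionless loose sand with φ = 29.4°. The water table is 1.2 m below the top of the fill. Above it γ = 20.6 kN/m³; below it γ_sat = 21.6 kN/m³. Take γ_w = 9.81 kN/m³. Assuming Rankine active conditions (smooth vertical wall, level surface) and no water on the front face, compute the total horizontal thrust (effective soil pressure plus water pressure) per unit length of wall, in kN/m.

K_a = tan²(45° − φ/2) = 0.3415.
γ' = 21.6 − 9.81 = 11.79 kN/m³. Depth below WT = 4.0 m.
σ'_h at WT = K_a γ d_w = 8.441 kPa; at base = 8.441 + K_a γ' × 4.0 = 24.54 kPa.
P₁ (0–1.2 m) = ½×8.441×1.2 = 5.065. P₂ (1.2–5.2 m) = ½(8.441+24.54)×4.0 = 65.97.
P_w = ½ γ_w h₂² = 0.5×9.81×4.0² = 78.48. Total = 5.065+65.97+78.48 = 149.5 kN/m.

150 kN/m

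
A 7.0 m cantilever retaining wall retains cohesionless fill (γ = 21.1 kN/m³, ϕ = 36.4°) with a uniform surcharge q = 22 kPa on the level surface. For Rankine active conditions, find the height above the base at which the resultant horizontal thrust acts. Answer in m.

2.60 m

K_a = 0.2552.
Triangular part P₁ = ½K_aγH² = 131.9 at H/3 = 2.333 m; rectangular part P₂ = K_a q H = 39.30 at H/2 = 3.500 m.
ȳ = (P₁·2.333 + P₂·3.500)/(P₁+P₂) = 2.601 m.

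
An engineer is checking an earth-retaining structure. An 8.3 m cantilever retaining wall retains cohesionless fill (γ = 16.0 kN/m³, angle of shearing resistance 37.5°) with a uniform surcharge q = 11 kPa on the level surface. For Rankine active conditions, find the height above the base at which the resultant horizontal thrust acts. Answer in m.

2.96 m

K_a = 0.2432.
Triangular part P₁ = ½K_aγH² = 134.0 at H/3 = 2.767 m; rectangular part P₂ = K_a q H = 22.20 at H/2 = 4.150 m.
ȳ = (P₁·2.767 + P₂·4.150)/(P₁+P₂) = 2.963 m.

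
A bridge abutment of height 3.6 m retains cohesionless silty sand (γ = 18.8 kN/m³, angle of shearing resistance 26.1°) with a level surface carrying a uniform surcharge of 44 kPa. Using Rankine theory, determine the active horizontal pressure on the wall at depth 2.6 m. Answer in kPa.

K_a = (1 − sin φ)/(1 + sin φ) = 0.3889.
σ_v = γz + q = 18.8 × 2.6 + 44 = 92.88 kPa.
σ_h = K_a σ_v = 0.3889 × 92.88 = 36.13 kPa.

36.1 kPa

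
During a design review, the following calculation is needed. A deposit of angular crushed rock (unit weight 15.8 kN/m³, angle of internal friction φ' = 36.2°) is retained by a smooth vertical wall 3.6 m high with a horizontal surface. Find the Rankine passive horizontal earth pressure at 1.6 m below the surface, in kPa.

K_p = (1 + sin φ)/(1 − sin φ) = 3.885.
σ_h = K_p γ z = 3.885 × 15.8 × 1.6 = 98.22 kPa.

98.2 kPa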